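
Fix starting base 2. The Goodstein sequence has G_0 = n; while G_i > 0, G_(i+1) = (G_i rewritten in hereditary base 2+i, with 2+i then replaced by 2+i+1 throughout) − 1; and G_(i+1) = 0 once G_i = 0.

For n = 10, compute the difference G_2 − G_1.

942

i=0: 10 = 2^(2 + 1) + 2 (b=2); 2→3: 3^(3 + 1) + 3 = 84; 84−1 = 83
i=1: 83 = 3^(3 + 1) + 2 (b=3); 3→4: 4^(4 + 1) + 2 = 1026; 1026−1 = 1025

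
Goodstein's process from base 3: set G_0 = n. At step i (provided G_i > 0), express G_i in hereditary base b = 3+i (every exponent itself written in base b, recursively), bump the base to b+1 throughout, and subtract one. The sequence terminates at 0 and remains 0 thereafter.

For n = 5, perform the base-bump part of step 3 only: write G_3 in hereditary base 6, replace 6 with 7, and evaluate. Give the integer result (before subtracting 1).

5

G_0=5  [base 3] 3 + 2  →[3↦4]→  4 + 2 = 6  −1 ⇒ G_1=5
G_1=5  [base 4] 4 + 1  →[4↦5]→  5 + 1 = 6  −1 ⇒ G_2=5
G_2=5  [base 5] 5  →[5↦6]→  6 = 6  −1 ⇒ G_3=5
G_3=5  [base 6] 5  →[6↦7]→  5 = 5  −1 ⇒ G_4=4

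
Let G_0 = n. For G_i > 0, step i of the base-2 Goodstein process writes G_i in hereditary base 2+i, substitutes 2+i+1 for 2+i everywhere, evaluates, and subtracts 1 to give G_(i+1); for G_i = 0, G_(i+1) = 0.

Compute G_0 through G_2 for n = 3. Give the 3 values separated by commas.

G_0 = 3. HB_2(3) = 2 + 1. Bump = 4. G_1 = 3.
G_1 = 3. HB_3(3) = 3. Bump = 4. G_2 = 3.

3, 3, 3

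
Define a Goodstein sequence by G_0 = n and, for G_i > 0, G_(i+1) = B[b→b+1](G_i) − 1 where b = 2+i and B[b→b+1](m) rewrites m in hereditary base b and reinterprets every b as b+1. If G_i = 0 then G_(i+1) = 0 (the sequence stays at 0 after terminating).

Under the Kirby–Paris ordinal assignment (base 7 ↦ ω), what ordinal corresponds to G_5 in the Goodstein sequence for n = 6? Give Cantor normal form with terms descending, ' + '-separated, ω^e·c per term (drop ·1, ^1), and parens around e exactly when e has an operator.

ω^5·5 + ω^4·5 + ω^3·5 + ω^2·5 + ω·5 + 4

i=0: 6 = 2^2 + 2 (b=2); 2→3: 3^3 + 3 = 30; 30−1 = 29
i=1: 29 = 3^3 + 2 (b=3); 3→4: 4^4 + 2 = 258; 258−1 = 257
i=2: 257 = 4^4 + 1 (b=4); 4→5: 5^5 + 1 = 3126; 3126−1 = 3125
i=3: 3125 = 5^5 (b=5); 5→6: 6^6 = 46656; 46656−1 = 46655
i=4: 46655 = 5·6^5 + 5·6^4 + 5·6^3 + 5·6^2 + 5·6 + 5 (b=6); 6→7: 5·7^5 + 5·7^4 + 5·7^3 + 5·7^2 + 5·7 + 5 = 98040; 98040−1 = 98039
i=5: 98039 = 5·7^5 + 5·7^4 + 5·7^3 + 5·7^2 + 5·7 + 4 (b=7); 7→8: 5·8^5 + 5·8^4 + 5·8^3 + 5·8^2 + 5·8 + 4 = 187244; 187244−1 = 187243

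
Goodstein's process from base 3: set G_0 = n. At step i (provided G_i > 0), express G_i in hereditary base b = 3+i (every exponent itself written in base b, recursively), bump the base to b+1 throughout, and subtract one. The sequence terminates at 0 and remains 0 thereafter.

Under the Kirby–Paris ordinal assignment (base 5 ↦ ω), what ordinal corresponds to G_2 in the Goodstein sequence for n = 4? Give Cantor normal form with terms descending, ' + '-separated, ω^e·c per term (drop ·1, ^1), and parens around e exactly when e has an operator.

G_0=4  [base 3] 3 + 1  →[3↦4]→  4 + 1 = 5  −1 ⇒ G_1=4
G_1=4  [base 4] 4  →[4↦5]→  5 = 5  −1 ⇒ G_2=4
G_2=4  [base 5] 4  →[5↦6]→  4 = 4  −1 ⇒ G_3=3

4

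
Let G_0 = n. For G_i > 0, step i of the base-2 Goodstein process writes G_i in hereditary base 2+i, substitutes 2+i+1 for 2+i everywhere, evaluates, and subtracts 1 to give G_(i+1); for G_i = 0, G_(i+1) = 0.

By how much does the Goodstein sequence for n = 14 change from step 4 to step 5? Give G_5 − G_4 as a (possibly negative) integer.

i=0: 14 = 2^(2 + 1) + 2^2 + 2 (b=2); 2→3: 3^(3 + 1) + 3^3 + 3 = 111; 111−1 = 110
i=1: 110 = 3^(3 + 1) + 3^3 + 2 (b=3); 3→4: 4^(4 + 1) + 4^4 + 2 = 1282; 1282−1 = 1281
i=2: 1281 = 4^(4 + 1) + 4^4 + 1 (b=4); 4→5: 5^(5 + 1) + 5^5 + 1 = 18751; 18751−1 = 18750
i=3: 18750 = 5^(5 + 1) + 5^5 (b=5); 5→6: 6^(6 + 1) + 6^6 = 326592; 326592−1 = 326591
i=4: 326591 = 6^(6 + 1) + 5·6^5 + 5·6^4 + 5·6^3 + 5·6^2 + 5·6 + 5 (b=6); 6→7: 7^(7 + 1) + 5·7^5 + 5·7^4 + 5·7^3 + 5·7^2 + 5·7 + 5 = 5862841; 5862841−1 = 5862840

5536249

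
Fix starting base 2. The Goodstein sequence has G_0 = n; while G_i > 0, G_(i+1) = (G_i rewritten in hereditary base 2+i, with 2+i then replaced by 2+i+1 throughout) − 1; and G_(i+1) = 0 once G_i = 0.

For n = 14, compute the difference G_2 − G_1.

(0) 14|_2 = 2^(2 + 1) + 2^2 + 2 ↦ 3^(3 + 1) + 3^3 + 3|_3 = 111 ⇒ 110
(1) 110|_3 = 3^(3 + 1) + 3^3 + 2 ↦ 4^(4 + 1) + 4^4 + 2|_4 = 1282 ⇒ 1281

1171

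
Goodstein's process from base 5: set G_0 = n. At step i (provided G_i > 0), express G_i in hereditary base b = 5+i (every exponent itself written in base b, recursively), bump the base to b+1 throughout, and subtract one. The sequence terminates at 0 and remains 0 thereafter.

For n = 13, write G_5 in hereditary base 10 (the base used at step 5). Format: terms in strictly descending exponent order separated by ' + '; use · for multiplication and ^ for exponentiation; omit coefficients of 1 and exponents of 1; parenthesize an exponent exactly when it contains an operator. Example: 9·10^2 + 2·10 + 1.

10 + 7

[0] 13 ≡ 2·5 + 3 (base 5). Lift 6: 15. −1: 14.
[1] 14 ≡ 2·6 + 2 (base 6). Lift 7: 16. −1: 15.
[2] 15 ≡ 2·7 + 1 (base 7). Lift 8: 17. −1: 16.
[3] 16 ≡ 2·8 (base 8). Lift 9: 18. −1: 17.
[4] 17 ≡ 9 + 8 (base 9). Lift 10: 18. −1: 17.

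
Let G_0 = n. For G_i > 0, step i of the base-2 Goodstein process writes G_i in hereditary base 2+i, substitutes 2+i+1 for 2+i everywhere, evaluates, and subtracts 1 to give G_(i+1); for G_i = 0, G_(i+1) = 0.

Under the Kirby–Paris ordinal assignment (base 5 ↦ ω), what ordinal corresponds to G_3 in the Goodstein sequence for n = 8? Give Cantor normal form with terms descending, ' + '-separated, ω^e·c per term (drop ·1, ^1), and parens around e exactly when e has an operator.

base 2: 8 = 2^(2 + 1); at 3: 3^(3 + 1) = 81; next = 80
base 3: 80 = 2·3^3 + 2·3^2 + 2·3 + 2; at 4: 2·4^4 + 2·4^2 + 2·4 + 2 = 554; next = 553
base 4: 553 = 2·4^4 + 2·4^2 + 2·4 + 1; at 5: 2·5^5 + 2·5^2 + 2·5 + 1 = 6311; next = 6310

ω^ω·2 + ω^2·2 + ω·2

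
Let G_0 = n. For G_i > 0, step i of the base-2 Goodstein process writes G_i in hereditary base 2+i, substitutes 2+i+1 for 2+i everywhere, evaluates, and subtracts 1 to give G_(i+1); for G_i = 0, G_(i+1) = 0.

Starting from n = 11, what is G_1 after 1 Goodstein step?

[0] 11 ≡ 2^(2 + 1) + 2 + 1 (base 2). Lift 3: 85. −1: 84.
[1] 84 ≡ 3^(3 + 1) + 3 (base 3). Lift 4: 1028. −1: 1027.

84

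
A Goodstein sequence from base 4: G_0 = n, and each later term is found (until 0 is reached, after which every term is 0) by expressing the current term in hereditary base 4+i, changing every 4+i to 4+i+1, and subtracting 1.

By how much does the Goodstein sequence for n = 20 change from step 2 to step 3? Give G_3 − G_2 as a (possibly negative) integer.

12

20 —HB4→ 4^2 + 4 —bump→ 5^2 + 5 = 30 —(−1)→ 29
29 —HB5→ 5^2 + 4 —bump→ 6^2 + 4 = 40 —(−1)→ 39
39 —HB6→ 6^2 + 3 —bump→ 7^2 + 3 = 52 —(−1)→ 51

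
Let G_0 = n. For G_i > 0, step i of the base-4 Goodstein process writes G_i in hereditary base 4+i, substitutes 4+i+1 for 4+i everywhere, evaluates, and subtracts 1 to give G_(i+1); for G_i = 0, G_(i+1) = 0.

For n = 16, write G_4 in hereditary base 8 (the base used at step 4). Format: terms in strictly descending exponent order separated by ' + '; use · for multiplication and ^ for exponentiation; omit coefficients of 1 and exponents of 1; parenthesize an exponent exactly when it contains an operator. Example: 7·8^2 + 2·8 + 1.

[0] 16 ≡ 4^2 (base 4). Lift 5: 25. −1: 24.
[1] 24 ≡ 4·5 + 4 (base 5). Lift 6: 28. −1: 27.
[2] 27 ≡ 4·6 + 3 (base 6). Lift 7: 31. −1: 30.
[3] 30 ≡ 4·7 + 2 (base 7). Lift 8: 34. −1: 33.
[4] 33 ≡ 4·8 + 1 (base 8). Lift 9: 37. −1: 36.

4·8 + 1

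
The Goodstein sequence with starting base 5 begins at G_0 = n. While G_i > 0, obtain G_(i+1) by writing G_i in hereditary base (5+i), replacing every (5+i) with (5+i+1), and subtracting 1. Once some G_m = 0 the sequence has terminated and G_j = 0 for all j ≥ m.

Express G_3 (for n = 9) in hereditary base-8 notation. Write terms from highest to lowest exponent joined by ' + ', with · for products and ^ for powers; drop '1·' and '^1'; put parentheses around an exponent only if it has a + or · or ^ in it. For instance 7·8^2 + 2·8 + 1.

8 + 1

base 5: 9 = 5 + 4; at 6: 6 + 4 = 10; next = 9
base 6: 9 = 6 + 3; at 7: 7 + 3 = 10; next = 9
base 7: 9 = 7 + 2; at 8: 8 + 2 = 10; next = 9
base 8: 9 = 8 + 1; at 9: 9 + 1 = 10; next = 9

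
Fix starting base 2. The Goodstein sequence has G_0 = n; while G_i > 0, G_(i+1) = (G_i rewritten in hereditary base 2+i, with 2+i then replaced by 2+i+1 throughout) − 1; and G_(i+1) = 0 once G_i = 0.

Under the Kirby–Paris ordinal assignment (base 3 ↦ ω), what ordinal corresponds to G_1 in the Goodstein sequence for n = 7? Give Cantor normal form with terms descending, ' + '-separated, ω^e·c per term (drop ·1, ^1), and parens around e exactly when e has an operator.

[0] 7 ≡ 2^2 + 2 + 1 (base 2). Lift 3: 31. −1: 30.
[1] 30 ≡ 3^3 + 3 (base 3). Lift 4: 260. −1: 259.

ω^ω + ω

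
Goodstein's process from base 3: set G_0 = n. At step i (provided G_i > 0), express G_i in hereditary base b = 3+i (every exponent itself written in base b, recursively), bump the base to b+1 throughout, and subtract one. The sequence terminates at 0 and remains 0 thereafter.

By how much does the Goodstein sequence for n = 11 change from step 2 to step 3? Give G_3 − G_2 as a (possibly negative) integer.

10

step 0: 11 = 3^2 + 2; sub 4 for 3: 4^2 + 2; = 18; G_1 = 18−1 = 17
step 1: 17 = 4^2 + 1; sub 5 for 4: 5^2 + 1; = 26; G_2 = 26−1 = 25
step 2: 25 = 5^2; sub 6 for 5: 6^2; = 36; G_3 = 36−1 = 35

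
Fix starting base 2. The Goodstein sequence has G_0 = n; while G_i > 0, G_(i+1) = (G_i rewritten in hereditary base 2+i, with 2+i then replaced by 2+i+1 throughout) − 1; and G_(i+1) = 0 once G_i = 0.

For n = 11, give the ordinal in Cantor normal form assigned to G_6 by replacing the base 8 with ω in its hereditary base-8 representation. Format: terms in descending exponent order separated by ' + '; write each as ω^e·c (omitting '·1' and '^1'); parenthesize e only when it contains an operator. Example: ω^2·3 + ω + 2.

i=0: 11 = 2^(2 + 1) + 2 + 1 (b=2); 2→3: 3^(3 + 1) + 3 + 1 = 85; 85−1 = 84
i=1: 84 = 3^(3 + 1) + 3 (b=3); 3→4: 4^(4 + 1) + 4 = 1028; 1028−1 = 1027
i=2: 1027 = 4^(4 + 1) + 3 (b=4); 4→5: 5^(5 + 1) + 3 = 15628; 15628−1 = 15627
i=3: 15627 = 5^(5 + 1) + 2 (b=5); 5→6: 6^(6 + 1) + 2 = 279938; 279938−1 = 279937
i=4: 279937 = 6^(6 + 1) + 1 (b=6); 6→7: 7^(7 + 1) + 1 = 5764802; 5764802−1 = 5764801
i=5: 5764801 = 7^(7 + 1) (b=7); 7→8: 8^(8 + 1) = 134217728; 134217728−1 = 134217727
i=6: 134217727 = 7·8^8 + 7·8^7 + 7·8^6 + 7·8^5 + 7·8^4 + 7·8^3 + 7·8^2 + 7·8 + 7 (b=8); 8→9: 7·9^9 + 7·9^7 + 7·9^6 + 7·9^5 + 7·9^4 + 7·9^3 + 7·9^2 + 7·9 + 7 = 2749609303; 2749609303−1 = 2749609302

ω^ω·7 + ω^7·7 + ω^6·7 + ω^5·7 + ω^4·7 + ω^3·7 + ω^2·7 + ω·7 + 7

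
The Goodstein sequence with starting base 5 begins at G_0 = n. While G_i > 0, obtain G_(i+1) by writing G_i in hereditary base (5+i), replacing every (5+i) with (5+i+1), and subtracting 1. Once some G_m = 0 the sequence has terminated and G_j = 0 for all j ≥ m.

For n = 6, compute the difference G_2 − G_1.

0

step 0: 6 = 5 + 1; sub 6 for 5: 6 + 1; = 7; G_1 = 7−1 = 6
step 1: 6 = 6; sub 7 for 6: 7; = 7; G_2 = 7−1 = 6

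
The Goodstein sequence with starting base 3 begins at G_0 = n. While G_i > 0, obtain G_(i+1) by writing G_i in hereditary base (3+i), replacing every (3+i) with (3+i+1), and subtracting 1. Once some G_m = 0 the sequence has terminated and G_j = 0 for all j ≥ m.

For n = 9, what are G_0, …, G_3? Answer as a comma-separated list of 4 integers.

(0) 9|_3 = 3^2 ↦ 4^2|_4 = 16 ⇒ 15
(1) 15|_4 = 3·4 + 3 ↦ 3·5 + 3|_5 = 18 ⇒ 17
(2) 17|_5 = 3·5 + 2 ↦ 3·6 + 2|_6 = 20 ⇒ 19

9, 15, 17, 19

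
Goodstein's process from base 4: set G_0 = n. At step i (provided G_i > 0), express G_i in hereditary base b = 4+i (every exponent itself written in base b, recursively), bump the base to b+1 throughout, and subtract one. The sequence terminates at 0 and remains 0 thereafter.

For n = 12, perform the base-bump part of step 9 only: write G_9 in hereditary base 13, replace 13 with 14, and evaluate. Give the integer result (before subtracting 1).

20

12 —HB4→ 3·4 —bump→ 3·5 = 15 —(−1)→ 14
14 —HB5→ 2·5 + 4 —bump→ 2·6 + 4 = 16 —(−1)→ 15
15 —HB6→ 2·6 + 3 —bump→ 2·7 + 3 = 17 —(−1)→ 16
16 —HB7→ 2·7 + 2 —bump→ 2·8 + 2 = 18 —(−1)→ 17
17 —HB8→ 2·8 + 1 —bump→ 2·9 + 1 = 19 —(−1)→ 18
18 —HB9→ 2·9 —bump→ 2·10 = 20 —(−1)→ 19
19 —HB10→ 10 + 9 —bump→ 11 + 9 = 20 —(−1)→ 19
19 —HB11→ 11 + 8 —bump→ 12 + 8 = 20 —(−1)→ 19
19 —HB12→ 12 + 7 —bump→ 13 + 7 = 20 —(−1)→ 19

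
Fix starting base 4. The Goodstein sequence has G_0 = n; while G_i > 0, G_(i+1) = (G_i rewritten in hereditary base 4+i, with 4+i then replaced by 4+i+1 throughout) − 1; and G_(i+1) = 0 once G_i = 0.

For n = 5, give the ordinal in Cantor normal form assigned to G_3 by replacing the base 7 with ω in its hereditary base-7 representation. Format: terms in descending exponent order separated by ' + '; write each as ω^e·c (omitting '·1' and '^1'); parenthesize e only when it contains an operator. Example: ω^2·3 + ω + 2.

4

(0) 5|_4 = 4 + 1 ↦ 5 + 1|_5 = 6 ⇒ 5
(1) 5|_5 = 5 ↦ 6|_6 = 6 ⇒ 5
(2) 5|_6 = 5 ↦ 5|_7 = 5 ⇒ 4
(3) 4|_7 = 4 ↦ 4|_8 = 4 ⇒ 3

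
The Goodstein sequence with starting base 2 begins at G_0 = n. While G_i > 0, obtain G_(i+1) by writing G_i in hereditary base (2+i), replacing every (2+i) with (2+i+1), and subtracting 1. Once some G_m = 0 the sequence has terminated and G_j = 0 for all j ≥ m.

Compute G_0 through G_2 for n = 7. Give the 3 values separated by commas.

G_0=7  [base 2] 2^2 + 2 + 1  →[2↦3]→  3^3 + 3 + 1 = 31  −1 ⇒ G_1=30
G_1=30  [base 3] 3^3 + 3  →[3↦4]→  4^4 + 4 = 260  −1 ⇒ G_2=259

7, 30, 259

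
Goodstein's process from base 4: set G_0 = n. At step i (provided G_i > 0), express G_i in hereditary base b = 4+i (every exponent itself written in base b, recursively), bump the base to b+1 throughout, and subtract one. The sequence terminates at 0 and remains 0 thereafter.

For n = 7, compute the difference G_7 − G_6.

-1

7 —HB4→ 4 + 3 —bump→ 5 + 3 = 8 —(−1)→ 7
7 —HB5→ 5 + 2 —bump→ 6 + 2 = 8 —(−1)→ 7
7 —HB6→ 6 + 1 —bump→ 7 + 1 = 8 —(−1)→ 7
7 —HB7→ 7 —bump→ 8 = 8 —(−1)→ 7
7 —HB8→ 7 —bump→ 7 = 7 —(−1)→ 6
6 —HB9→ 6 —bump→ 6 = 6 —(−1)→ 5
5 —HB10→ 5 —bump→ 5 = 5 —(−1)→ 4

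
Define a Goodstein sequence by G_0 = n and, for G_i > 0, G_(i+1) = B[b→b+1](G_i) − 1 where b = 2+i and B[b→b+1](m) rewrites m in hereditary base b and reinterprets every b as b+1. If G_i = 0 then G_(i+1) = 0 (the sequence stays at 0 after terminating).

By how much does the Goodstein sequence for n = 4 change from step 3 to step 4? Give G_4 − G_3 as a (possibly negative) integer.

4 —HB2→ 2^2 —bump→ 3^3 = 27 —(−1)→ 26
26 —HB3→ 2·3^2 + 2·3 + 2 —bump→ 2·4^2 + 2·4 + 2 = 42 —(−1)→ 41
41 —HB4→ 2·4^2 + 2·4 + 1 —bump→ 2·5^2 + 2·5 + 1 = 61 —(−1)→ 60
60 —HB5→ 2·5^2 + 2·5 —bump→ 2·6^2 + 2·6 = 84 —(−1)→ 83

23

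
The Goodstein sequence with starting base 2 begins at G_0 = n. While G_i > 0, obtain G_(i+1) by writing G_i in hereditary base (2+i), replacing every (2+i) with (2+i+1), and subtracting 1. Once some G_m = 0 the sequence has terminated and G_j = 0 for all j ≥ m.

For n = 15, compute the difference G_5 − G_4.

6261751

step 0: 15 = 2^(2 + 1) + 2^2 + 2 + 1; sub 3 for 2: 3^(3 + 1) + 3^3 + 3 + 1; = 112; G_1 = 112−1 = 111
step 1: 111 = 3^(3 + 1) + 3^3 + 3; sub 4 for 3: 4^(4 + 1) + 4^4 + 4; = 1284; G_2 = 1284−1 = 1283
step 2: 1283 = 4^(4 + 1) + 4^4 + 3; sub 5 for 4: 5^(5 + 1) + 5^5 + 3; = 18753; G_3 = 18753−1 = 18752
step 3: 18752 = 5^(5 + 1) + 5^5 + 2; sub 6 for 5: 6^(6 + 1) + 6^6 + 2; = 326594; G_4 = 326594−1 = 326593
step 4: 326593 = 6^(6 + 1) + 6^6 + 1; sub 7 for 6: 7^(7 + 1) + 7^7 + 1; = 6588345; G_5 = 6588345−1 = 6588344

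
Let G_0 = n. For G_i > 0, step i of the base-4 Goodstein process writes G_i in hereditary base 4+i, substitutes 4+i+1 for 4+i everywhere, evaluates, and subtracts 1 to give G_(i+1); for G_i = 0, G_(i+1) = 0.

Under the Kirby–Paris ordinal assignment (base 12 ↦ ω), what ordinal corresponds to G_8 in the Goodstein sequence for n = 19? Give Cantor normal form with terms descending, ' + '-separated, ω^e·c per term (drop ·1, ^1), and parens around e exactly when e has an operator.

G_0=19  [base 4] 4^2 + 3  →[4↦5]→  5^2 + 3 = 28  −1 ⇒ G_1=27
G_1=27  [base 5] 5^2 + 2  →[5↦6]→  6^2 + 2 = 38  −1 ⇒ G_2=37
G_2=37  [base 6] 6^2 + 1  →[6↦7]→  7^2 + 1 = 50  −1 ⇒ G_3=49
G_3=49  [base 7] 7^2  →[7↦8]→  8^2 = 64  −1 ⇒ G_4=63
G_4=63  [base 8] 7·8 + 7  →[8↦9]→  7·9 + 7 = 70  −1 ⇒ G_5=69
G_5=69  [base 9] 7·9 + 6  →[9↦10]→  7·10 + 6 = 76  −1 ⇒ G_6=75
G_6=75  [base 10] 7·10 + 5  →[10↦11]→  7·11 + 5 = 82  −1 ⇒ G_7=81
G_7=81  [base 11] 7·11 + 4  →[11↦12]→  7·12 + 4 = 88  −1 ⇒ G_8=87
G_8=87  [base 12] 7·12 + 3  →[12↦13]→  7·13 + 3 = 94  −1 ⇒ G_9=93

ω·7 + 3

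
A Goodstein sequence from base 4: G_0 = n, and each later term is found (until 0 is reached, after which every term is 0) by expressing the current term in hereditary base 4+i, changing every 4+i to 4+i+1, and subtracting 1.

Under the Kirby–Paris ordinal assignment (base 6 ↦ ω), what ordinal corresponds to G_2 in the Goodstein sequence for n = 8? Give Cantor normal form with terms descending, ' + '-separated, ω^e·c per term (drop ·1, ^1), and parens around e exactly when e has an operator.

ω + 3

8 —HB4→ 2·4 —bump→ 2·5 = 10 —(−1)→ 9
9 —HB5→ 5 + 4 —bump→ 6 + 4 = 10 —(−1)→ 9
9 —HB6→ 6 + 3 —bump→ 7 + 3 = 10 —(−1)→ 9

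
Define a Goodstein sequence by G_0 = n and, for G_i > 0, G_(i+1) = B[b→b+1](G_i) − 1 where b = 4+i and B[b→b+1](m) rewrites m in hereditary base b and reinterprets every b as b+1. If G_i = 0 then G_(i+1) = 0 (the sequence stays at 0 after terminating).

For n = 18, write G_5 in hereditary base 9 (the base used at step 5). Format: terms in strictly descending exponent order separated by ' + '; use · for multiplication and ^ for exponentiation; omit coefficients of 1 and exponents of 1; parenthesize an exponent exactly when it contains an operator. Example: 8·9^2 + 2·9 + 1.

[0] 18 ≡ 4^2 + 2 (base 4). Lift 5: 27. −1: 26.
[1] 26 ≡ 5^2 + 1 (base 5). Lift 6: 37. −1: 36.
[2] 36 ≡ 6^2 (base 6). Lift 7: 49. −1: 48.
[3] 48 ≡ 6·7 + 6 (base 7). Lift 8: 54. −1: 53.
[4] 53 ≡ 6·8 + 5 (base 8). Lift 9: 59. −1: 58.

6·9 + 4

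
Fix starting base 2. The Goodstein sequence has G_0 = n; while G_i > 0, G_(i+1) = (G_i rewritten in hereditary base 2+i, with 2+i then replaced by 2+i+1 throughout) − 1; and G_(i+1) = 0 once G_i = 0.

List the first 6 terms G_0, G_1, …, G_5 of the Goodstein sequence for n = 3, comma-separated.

3, 3, 3, 2, 1, 0

i=0: 3 = 2 + 1 (b=2); 2→3: 3 + 1 = 4; 4−1 = 3
i=1: 3 = 3 (b=3); 3→4: 4 = 4; 4−1 = 3
i=2: 3 = 3 (b=4); 4→5: 3 = 3; 3−1 = 2
i=3: 2 = 2 (b=5); 5→6: 2 = 2; 2−1 = 1
i=4: 1 = 1 (b=6); 6→7: 1 = 1; 1−1 = 0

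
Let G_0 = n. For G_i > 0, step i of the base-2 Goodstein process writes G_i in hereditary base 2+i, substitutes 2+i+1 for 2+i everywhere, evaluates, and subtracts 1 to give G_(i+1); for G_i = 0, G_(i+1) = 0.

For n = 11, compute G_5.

step 0: 11 = 2^(2 + 1) + 2 + 1; sub 3 for 2: 3^(3 + 1) + 3 + 1; = 85; G_1 = 85−1 = 84
step 1: 84 = 3^(3 + 1) + 3; sub 4 for 3: 4^(4 + 1) + 4; = 1028; G_2 = 1028−1 = 1027
step 2: 1027 = 4^(4 + 1) + 3; sub 5 for 4: 5^(5 + 1) + 3; = 15628; G_3 = 15628−1 = 15627
step 3: 15627 = 5^(5 + 1) + 2; sub 6 for 5: 6^(6 + 1) + 2; = 279938; G_4 = 279938−1 = 279937
step 4: 279937 = 6^(6 + 1) + 1; sub 7 for 6: 7^(7 + 1) + 1; = 5764802; G_5 = 5764802−1 = 5764801
step 5: 5764801 = 7^(7 + 1); sub 8 for 7: 8^(8 + 1); = 134217728; G_6 = 134217728−1 = 134217727

5764801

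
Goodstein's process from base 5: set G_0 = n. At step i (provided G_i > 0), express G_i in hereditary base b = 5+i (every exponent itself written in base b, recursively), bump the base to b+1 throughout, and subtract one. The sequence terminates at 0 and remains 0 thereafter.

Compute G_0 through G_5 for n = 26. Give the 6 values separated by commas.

26, 36, 48, 53, 58, 63

G_0 = 26. HB_5(26) = 5^2 + 1. Bump = 37. G_1 = 36.
G_1 = 36. HB_6(36) = 6^2. Bump = 49. G_2 = 48.
G_2 = 48. HB_7(48) = 6·7 + 6. Bump = 54. G_3 = 53.
G_3 = 53. HB_8(53) = 6·8 + 5. Bump = 59. G_4 = 58.
G_4 = 58. HB_9(58) = 6·9 + 4. Bump = 64. G_5 = 63.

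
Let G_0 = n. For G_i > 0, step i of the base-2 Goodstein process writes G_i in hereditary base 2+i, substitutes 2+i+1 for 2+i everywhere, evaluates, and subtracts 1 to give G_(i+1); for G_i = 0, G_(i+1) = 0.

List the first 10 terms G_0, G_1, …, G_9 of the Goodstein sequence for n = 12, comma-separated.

12, 107, 1065, 15685, 280019, 5764910, 134217867, 3486784574, 100000000211, 3138428376974

step 0: 12 = 2^(2 + 1) + 2^2; sub 3 for 2: 3^(3 + 1) + 3^3; = 108; G_1 = 108−1 = 107
step 1: 107 = 3^(3 + 1) + 2·3^2 + 2·3 + 2; sub 4 for 3: 4^(4 + 1) + 2·4^2 + 2·4 + 2; = 1066; G_2 = 1066−1 = 1065
step 2: 1065 = 4^(4 + 1) + 2·4^2 + 2·4 + 1; sub 5 for 4: 5^(5 + 1) + 2·5^2 + 2·5 + 1; = 15686; G_3 = 15686−1 = 15685
step 3: 15685 = 5^(5 + 1) + 2·5^2 + 2·5; sub 6 for 5: 6^(6 + 1) + 2·6^2 + 2·6; = 280020; G_4 = 280020−1 = 280019
step 4: 280019 = 6^(6 + 1) + 2·6^2 + 6 + 5; sub 7 for 6: 7^(7 + 1) + 2·7^2 + 7 + 5; = 5764911; G_5 = 5764911−1 = 5764910
step 5: 5764910 = 7^(7 + 1) + 2·7^2 + 7 + 4; sub 8 for 7: 8^(8 + 1) + 2·8^2 + 8 + 4; = 134217868; G_6 = 134217868−1 = 134217867
step 6: 134217867 = 8^(8 + 1) + 2·8^2 + 8 + 3; sub 9 for 8: 9^(9 + 1) + 2·9^2 + 9 + 3; = 3486784575; G_7 = 3486784575−1 = 3486784574
step 7: 3486784574 = 9^(9 + 1) + 2·9^2 + 9 + 2; sub 10 for 9: 10^(10 + 1) + 2·10^2 + 10 + 2; = 100000000212; G_8 = 100000000212−1 = 100000000211
step 8: 100000000211 = 10^(10 + 1) + 2·10^2 + 10 + 1; sub 11 for 10: 11^(11 + 1) + 2·11^2 + 11 + 1; = 3138428376975; G_9 = 3138428376975−1 = 3138428376974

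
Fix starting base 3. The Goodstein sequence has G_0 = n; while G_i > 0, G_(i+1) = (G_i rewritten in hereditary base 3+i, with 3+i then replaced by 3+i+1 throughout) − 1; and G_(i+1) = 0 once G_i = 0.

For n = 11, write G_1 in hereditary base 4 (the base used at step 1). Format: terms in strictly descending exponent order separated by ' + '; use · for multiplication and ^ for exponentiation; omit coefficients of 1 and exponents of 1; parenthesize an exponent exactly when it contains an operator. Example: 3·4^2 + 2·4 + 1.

4^2 + 1

11 —HB3→ 3^2 + 2 —bump→ 4^2 + 2 = 18 —(−1)→ 17
17 —HB4→ 4^2 + 1 —bump→ 5^2 + 1 = 26 —(−1)→ 25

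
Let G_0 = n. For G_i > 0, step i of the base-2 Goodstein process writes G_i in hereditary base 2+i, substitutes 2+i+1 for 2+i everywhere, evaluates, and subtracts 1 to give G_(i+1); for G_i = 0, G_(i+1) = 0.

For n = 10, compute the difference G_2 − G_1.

i=0: 10 = 2^(2 + 1) + 2 (b=2); 2→3: 3^(3 + 1) + 3 = 84; 84−1 = 83
i=1: 83 = 3^(3 + 1) + 2 (b=3); 3→4: 4^(4 + 1) + 2 = 1026; 1026−1 = 1025

942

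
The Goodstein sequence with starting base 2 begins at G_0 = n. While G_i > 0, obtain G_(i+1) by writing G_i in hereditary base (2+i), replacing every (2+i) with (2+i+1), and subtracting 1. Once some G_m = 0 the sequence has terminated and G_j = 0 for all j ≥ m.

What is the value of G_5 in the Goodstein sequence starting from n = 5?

step 0: 5 = 2^2 + 1; sub 3 for 2: 3^3 + 1; = 28; G_1 = 28−1 = 27
step 1: 27 = 3^3; sub 4 for 3: 4^4; = 256; G_2 = 256−1 = 255
step 2: 255 = 3·4^3 + 3·4^2 + 3·4 + 3; sub 5 for 4: 3·5^3 + 3·5^2 + 3·5 + 3; = 468; G_3 = 468−1 = 467
step 3: 467 = 3·5^3 + 3·5^2 + 3·5 + 2; sub 6 for 5: 3·6^3 + 3·6^2 + 3·6 + 2; = 776; G_4 = 776−1 = 775
step 4: 775 = 3·6^3 + 3·6^2 + 3·6 + 1; sub 7 for 6: 3·7^3 + 3·7^2 + 3·7 + 1; = 1198; G_5 = 1198−1 = 1197
step 5: 1197 = 3·7^3 + 3·7^2 + 3·7; sub 8 for 7: 3·8^3 + 3·8^2 + 3·8; = 1752; G_6 = 1752−1 = 1751

1197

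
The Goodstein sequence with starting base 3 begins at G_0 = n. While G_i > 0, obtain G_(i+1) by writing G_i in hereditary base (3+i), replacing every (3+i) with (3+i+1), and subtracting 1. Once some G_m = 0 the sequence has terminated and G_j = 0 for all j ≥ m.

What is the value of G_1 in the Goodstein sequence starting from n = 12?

[0] 12 ≡ 3^2 + 3 (base 3). Lift 4: 20. −1: 19.
[1] 19 ≡ 4^2 + 3 (base 4). Lift 5: 28. −1: 27.

19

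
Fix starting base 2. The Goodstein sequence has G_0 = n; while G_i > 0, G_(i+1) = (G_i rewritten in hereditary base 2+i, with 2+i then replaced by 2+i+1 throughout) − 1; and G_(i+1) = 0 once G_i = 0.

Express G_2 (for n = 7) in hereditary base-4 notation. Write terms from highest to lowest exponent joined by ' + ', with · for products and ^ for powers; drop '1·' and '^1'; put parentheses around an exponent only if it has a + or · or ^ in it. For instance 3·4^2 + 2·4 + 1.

4^4 + 3

G_0=7  [base 2] 2^2 + 2 + 1  →[2↦3]→  3^3 + 3 + 1 = 31  −1 ⇒ G_1=30
G_1=30  [base 3] 3^3 + 3  →[3↦4]→  4^4 + 4 = 260  −1 ⇒ G_2=259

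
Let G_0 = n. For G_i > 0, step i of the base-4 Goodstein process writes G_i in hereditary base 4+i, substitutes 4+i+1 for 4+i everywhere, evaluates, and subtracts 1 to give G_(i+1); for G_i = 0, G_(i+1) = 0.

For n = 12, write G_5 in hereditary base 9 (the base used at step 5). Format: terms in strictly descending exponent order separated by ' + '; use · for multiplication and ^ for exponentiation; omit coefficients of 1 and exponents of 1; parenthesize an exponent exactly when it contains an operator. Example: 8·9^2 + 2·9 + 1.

12 —HB4→ 3·4 —bump→ 3·5 = 15 —(−1)→ 14
14 —HB5→ 2·5 + 4 —bump→ 2·6 + 4 = 16 —(−1)→ 15
15 —HB6→ 2·6 + 3 —bump→ 2·7 + 3 = 17 —(−1)→ 16
16 —HB7→ 2·7 + 2 —bump→ 2·8 + 2 = 18 —(−1)→ 17
17 —HB8→ 2·8 + 1 —bump→ 2·9 + 1 = 19 —(−1)→ 18

2·9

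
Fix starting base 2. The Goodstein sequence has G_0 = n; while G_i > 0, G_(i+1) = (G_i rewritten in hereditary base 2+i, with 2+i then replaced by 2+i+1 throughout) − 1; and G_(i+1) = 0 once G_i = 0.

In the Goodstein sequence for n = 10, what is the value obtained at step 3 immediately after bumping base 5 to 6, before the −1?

i=0: 10 = 2^(2 + 1) + 2 (b=2); 2→3: 3^(3 + 1) + 3 = 84; 84−1 = 83
i=1: 83 = 3^(3 + 1) + 2 (b=3); 3→4: 4^(4 + 1) + 2 = 1026; 1026−1 = 1025
i=2: 1025 = 4^(4 + 1) + 1 (b=4); 4→5: 5^(5 + 1) + 1 = 15626; 15626−1 = 15625

279936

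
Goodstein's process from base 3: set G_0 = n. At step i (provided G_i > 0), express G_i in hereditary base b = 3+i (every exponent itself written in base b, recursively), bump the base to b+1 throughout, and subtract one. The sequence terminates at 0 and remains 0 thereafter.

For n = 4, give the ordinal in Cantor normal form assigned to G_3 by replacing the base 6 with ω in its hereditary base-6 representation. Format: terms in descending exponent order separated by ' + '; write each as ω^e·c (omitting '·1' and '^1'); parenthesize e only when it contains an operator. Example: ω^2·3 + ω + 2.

step 0: 4 = 3 + 1; sub 4 for 3: 4 + 1; = 5; G_1 = 5−1 = 4
step 1: 4 = 4; sub 5 for 4: 5; = 5; G_2 = 5−1 = 4
step 2: 4 = 4; sub 6 for 5: 4; = 4; G_3 = 4−1 = 3
step 3: 3 = 3; sub 7 for 6: 3; = 3; G_4 = 3−1 = 2

3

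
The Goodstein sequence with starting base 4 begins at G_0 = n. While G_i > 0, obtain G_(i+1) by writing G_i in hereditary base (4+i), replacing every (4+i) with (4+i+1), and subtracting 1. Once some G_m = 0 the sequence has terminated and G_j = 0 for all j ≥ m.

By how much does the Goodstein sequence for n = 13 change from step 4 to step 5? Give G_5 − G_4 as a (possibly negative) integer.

13 —HB4→ 3·4 + 1 —bump→ 3·5 + 1 = 16 —(−1)→ 15
15 —HB5→ 3·5 —bump→ 3·6 = 18 —(−1)→ 17
17 —HB6→ 2·6 + 5 —bump→ 2·7 + 5 = 19 —(−1)→ 18
18 —HB7→ 2·7 + 4 —bump→ 2·8 + 4 = 20 —(−1)→ 19
19 —HB8→ 2·8 + 3 —bump→ 2·9 + 3 = 21 —(−1)→ 20

1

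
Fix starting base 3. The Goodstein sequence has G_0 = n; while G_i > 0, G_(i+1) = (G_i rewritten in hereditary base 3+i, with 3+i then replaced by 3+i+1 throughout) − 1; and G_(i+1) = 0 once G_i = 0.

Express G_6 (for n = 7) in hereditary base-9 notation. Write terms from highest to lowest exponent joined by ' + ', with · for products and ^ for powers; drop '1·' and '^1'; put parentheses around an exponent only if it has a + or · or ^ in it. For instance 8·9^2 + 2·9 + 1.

7 —HB3→ 2·3 + 1 —bump→ 2·4 + 1 = 9 —(−1)→ 8
8 —HB4→ 2·4 —bump→ 2·5 = 10 —(−1)→ 9
9 —HB5→ 5 + 4 —bump→ 6 + 4 = 10 —(−1)→ 9
9 —HB6→ 6 + 3 —bump→ 7 + 3 = 10 —(−1)→ 9
9 —HB7→ 7 + 2 —bump→ 8 + 2 = 10 —(−1)→ 9
9 —HB8→ 8 + 1 —bump→ 9 + 1 = 10 —(−1)→ 9

9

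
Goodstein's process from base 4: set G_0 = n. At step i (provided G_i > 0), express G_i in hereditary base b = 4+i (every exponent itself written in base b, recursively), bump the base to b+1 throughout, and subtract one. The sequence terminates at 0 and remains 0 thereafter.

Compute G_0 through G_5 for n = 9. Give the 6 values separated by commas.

base 4: 9 = 2·4 + 1; at 5: 2·5 + 1 = 11; next = 10
base 5: 10 = 2·5; at 6: 2·6 = 12; next = 11
base 6: 11 = 6 + 5; at 7: 7 + 5 = 12; next = 11
base 7: 11 = 7 + 4; at 8: 8 + 4 = 12; next = 11
base 8: 11 = 8 + 3; at 9: 9 + 3 = 12; next = 11

9, 10, 11, 11, 11, 11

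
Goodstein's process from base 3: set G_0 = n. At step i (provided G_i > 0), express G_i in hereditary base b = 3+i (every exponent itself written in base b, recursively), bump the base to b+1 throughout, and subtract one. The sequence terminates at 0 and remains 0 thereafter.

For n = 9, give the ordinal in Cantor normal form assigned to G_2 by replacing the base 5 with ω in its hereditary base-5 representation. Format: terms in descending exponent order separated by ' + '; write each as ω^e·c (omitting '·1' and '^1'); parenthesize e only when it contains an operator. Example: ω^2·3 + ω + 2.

ω·3 + 2

G_0 = 9. HB_3(9) = 3^2. Bump = 16. G_1 = 15.
G_1 = 15. HB_4(15) = 3·4 + 3. Bump = 18. G_2 = 17.
G_2 = 17. HB_5(17) = 3·5 + 2. Bump = 20. G_3 = 19.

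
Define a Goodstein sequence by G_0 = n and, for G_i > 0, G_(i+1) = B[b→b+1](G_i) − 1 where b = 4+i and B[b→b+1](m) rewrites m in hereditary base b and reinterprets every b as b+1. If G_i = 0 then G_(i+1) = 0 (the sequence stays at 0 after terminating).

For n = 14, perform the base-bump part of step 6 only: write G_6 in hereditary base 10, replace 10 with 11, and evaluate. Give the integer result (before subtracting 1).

25

i=0: 14 = 3·4 + 2 (b=4); 4→5: 3·5 + 2 = 17; 17−1 = 16
i=1: 16 = 3·5 + 1 (b=5); 5→6: 3·6 + 1 = 19; 19−1 = 18
i=2: 18 = 3·6 (b=6); 6→7: 3·7 = 21; 21−1 = 20
i=3: 20 = 2·7 + 6 (b=7); 7→8: 2·8 + 6 = 22; 22−1 = 21
i=4: 21 = 2·8 + 5 (b=8); 8→9: 2·9 + 5 = 23; 23−1 = 22
i=5: 22 = 2·9 + 4 (b=9); 9→10: 2·10 + 4 = 24; 24−1 = 23
i=6: 23 = 2·10 + 3 (b=10); 10→11: 2·11 + 3 = 25; 25−1 = 24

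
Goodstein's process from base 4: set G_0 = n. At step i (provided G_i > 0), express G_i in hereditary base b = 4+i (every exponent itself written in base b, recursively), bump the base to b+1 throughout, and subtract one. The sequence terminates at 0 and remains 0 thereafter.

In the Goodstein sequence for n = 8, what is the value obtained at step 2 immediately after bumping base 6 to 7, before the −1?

8 —HB4→ 2·4 —bump→ 2·5 = 10 —(−1)→ 9
9 —HB5→ 5 + 4 —bump→ 6 + 4 = 10 —(−1)→ 9
9 —HB6→ 6 + 3 —bump→ 7 + 3 = 10 —(−1)→ 9

10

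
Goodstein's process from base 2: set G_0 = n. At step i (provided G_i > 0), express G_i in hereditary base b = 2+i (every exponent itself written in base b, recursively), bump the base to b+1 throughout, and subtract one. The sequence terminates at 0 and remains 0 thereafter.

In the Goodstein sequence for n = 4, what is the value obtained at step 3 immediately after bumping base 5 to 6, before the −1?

(0) 4|_2 = 2^2 ↦ 3^3|_3 = 27 ⇒ 26
(1) 26|_3 = 2·3^2 + 2·3 + 2 ↦ 2·4^2 + 2·4 + 2|_4 = 42 ⇒ 41
(2) 41|_4 = 2·4^2 + 2·4 + 1 ↦ 2·5^2 + 2·5 + 1|_5 = 61 ⇒ 60
(3) 60|_5 = 2·5^2 + 2·5 ↦ 2·6^2 + 2·6|_6 = 84 ⇒ 83

84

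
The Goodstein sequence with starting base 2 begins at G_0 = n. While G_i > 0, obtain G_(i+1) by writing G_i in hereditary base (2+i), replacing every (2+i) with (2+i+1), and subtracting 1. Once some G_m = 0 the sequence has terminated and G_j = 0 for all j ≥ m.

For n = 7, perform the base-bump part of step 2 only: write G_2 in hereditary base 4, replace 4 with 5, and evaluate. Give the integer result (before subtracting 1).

3128

G_0=7  [base 2] 2^2 + 2 + 1  →[2↦3]→  3^3 + 3 + 1 = 31  −1 ⇒ G_1=30
G_1=30  [base 3] 3^3 + 3  →[3↦4]→  4^4 + 4 = 260  −1 ⇒ G_2=259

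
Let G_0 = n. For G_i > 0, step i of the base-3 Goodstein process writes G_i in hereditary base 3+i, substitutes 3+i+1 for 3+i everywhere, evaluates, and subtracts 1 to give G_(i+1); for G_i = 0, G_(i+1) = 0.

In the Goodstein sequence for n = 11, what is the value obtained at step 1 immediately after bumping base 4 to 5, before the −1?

26

[0] 11 ≡ 3^2 + 2 (base 3). Lift 4: 18. −1: 17.
[1] 17 ≡ 4^2 + 1 (base 4). Lift 5: 26. −1: 25.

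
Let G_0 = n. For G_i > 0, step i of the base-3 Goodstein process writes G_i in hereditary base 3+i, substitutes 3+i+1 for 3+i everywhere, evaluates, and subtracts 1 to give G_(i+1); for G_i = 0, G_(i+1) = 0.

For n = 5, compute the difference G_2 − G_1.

step 0: 5 = 3 + 2; sub 4 for 3: 4 + 2; = 6; G_1 = 6−1 = 5
step 1: 5 = 4 + 1; sub 5 for 4: 5 + 1; = 6; G_2 = 6−1 = 5

0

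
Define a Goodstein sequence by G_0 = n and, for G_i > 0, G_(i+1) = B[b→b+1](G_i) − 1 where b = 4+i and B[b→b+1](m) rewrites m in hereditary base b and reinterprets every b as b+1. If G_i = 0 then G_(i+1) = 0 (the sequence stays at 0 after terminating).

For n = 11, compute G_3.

14

11 —HB4→ 2·4 + 3 —bump→ 2·5 + 3 = 13 —(−1)→ 12
12 —HB5→ 2·5 + 2 —bump→ 2·6 + 2 = 14 —(−1)→ 13
13 —HB6→ 2·6 + 1 —bump→ 2·7 + 1 = 15 —(−1)→ 14
14 —HB7→ 2·7 —bump→ 2·8 = 16 —(−1)→ 15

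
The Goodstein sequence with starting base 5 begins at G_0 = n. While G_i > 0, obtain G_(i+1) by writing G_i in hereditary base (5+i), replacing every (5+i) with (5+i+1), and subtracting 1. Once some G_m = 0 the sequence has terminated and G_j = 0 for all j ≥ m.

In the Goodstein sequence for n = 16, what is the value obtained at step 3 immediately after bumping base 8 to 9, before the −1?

23

(0) 16|_5 = 3·5 + 1 ↦ 3·6 + 1|_6 = 19 ⇒ 18
(1) 18|_6 = 3·6 ↦ 3·7|_7 = 21 ⇒ 20
(2) 20|_7 = 2·7 + 6 ↦ 2·8 + 6|_8 = 22 ⇒ 21
(3) 21|_8 = 2·8 + 5 ↦ 2·9 + 5|_9 = 23 ⇒ 22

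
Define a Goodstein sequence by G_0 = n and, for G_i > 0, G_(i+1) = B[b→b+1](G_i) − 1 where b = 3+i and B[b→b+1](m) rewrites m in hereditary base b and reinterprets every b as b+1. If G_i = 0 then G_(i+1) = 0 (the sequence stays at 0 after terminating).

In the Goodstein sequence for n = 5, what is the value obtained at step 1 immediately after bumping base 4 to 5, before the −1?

6

step 0: 5 = 3 + 2; sub 4 for 3: 4 + 2; = 6; G_1 = 6−1 = 5
step 1: 5 = 4 + 1; sub 5 for 4: 5 + 1; = 6; G_2 = 6−1 = 5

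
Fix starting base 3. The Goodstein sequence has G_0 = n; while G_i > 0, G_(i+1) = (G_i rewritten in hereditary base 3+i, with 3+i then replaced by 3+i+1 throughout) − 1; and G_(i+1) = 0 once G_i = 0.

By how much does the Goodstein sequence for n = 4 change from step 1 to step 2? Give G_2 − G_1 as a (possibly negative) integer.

0

base 3: 4 = 3 + 1; at 4: 4 + 1 = 5; next = 4
base 4: 4 = 4; at 5: 5 = 5; next = 4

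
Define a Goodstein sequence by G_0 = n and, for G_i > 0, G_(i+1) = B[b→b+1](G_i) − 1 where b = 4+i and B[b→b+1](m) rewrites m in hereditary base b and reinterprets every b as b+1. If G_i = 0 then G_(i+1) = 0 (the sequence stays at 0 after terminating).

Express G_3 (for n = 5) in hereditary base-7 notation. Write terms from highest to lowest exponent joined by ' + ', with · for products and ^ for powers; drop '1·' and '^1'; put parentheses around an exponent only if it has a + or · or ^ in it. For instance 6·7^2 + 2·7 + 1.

[0] 5 ≡ 4 + 1 (base 4). Lift 5: 6. −1: 5.
[1] 5 ≡ 5 (base 5). Lift 6: 6. −1: 5.
[2] 5 ≡ 5 (base 6). Lift 7: 5. −1: 4.
[3] 4 ≡ 4 (base 7). Lift 8: 4. −1: 3.

4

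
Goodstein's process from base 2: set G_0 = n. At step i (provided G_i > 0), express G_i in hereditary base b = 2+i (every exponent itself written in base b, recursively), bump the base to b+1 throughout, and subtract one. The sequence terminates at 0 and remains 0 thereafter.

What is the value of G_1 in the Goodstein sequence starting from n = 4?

26

(0) 4|_2 = 2^2 ↦ 3^3|_3 = 27 ⇒ 26
(1) 26|_3 = 2·3^2 + 2·3 + 2 ↦ 2·4^2 + 2·4 + 2|_4 = 42 ⇒ 41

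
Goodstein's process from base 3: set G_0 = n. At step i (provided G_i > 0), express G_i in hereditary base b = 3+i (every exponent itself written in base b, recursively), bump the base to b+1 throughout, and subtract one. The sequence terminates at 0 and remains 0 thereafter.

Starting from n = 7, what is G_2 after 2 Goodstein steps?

G_0=7  [base 3] 2·3 + 1  →[3↦4]→  2·4 + 1 = 9  −1 ⇒ G_1=8
G_1=8  [base 4] 2·4  →[4↦5]→  2·5 = 10  −1 ⇒ G_2=9
G_2=9  [base 5] 5 + 4  →[5↦6]→  6 + 4 = 10  −1 ⇒ G_3=9

9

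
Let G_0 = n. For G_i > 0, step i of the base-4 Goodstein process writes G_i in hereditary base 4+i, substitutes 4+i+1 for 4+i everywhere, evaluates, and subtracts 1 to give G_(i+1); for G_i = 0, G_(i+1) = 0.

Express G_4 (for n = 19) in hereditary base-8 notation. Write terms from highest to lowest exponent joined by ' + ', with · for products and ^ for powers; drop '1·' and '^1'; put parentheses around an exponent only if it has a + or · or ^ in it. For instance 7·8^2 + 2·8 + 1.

G_0=19  [base 4] 4^2 + 3  →[4↦5]→  5^2 + 3 = 28  −1 ⇒ G_1=27
G_1=27  [base 5] 5^2 + 2  →[5↦6]→  6^2 + 2 = 38  −1 ⇒ G_2=37
G_2=37  [base 6] 6^2 + 1  →[6↦7]→  7^2 + 1 = 50  −1 ⇒ G_3=49
G_3=49  [base 7] 7^2  →[7↦8]→  8^2 = 64  −1 ⇒ G_4=63

7·8 + 7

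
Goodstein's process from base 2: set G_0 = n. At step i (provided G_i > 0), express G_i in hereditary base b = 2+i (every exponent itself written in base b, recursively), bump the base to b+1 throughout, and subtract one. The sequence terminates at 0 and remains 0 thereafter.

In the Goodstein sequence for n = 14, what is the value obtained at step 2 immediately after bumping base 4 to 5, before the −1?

18751

[0] 14 ≡ 2^(2 + 1) + 2^2 + 2 (base 2). Lift 3: 111. −1: 110.
[1] 110 ≡ 3^(3 + 1) + 3^3 + 2 (base 3). Lift 4: 1282. −1: 1281.
[2] 1281 ≡ 4^(4 + 1) + 4^4 + 1 (base 4). Lift 5: 18751. −1: 18750.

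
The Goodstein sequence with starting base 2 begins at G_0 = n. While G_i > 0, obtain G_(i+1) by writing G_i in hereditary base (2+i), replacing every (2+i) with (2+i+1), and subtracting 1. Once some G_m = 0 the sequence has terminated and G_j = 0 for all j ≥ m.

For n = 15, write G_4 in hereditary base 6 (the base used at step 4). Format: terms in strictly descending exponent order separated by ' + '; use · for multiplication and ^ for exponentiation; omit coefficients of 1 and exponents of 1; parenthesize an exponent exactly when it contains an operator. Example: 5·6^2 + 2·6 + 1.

6^(6 + 1) + 6^6 + 1

base 2: 15 = 2^(2 + 1) + 2^2 + 2 + 1; at 3: 3^(3 + 1) + 3^3 + 3 + 1 = 112; next = 111
base 3: 111 = 3^(3 + 1) + 3^3 + 3; at 4: 4^(4 + 1) + 4^4 + 4 = 1284; next = 1283
base 4: 1283 = 4^(4 + 1) + 4^4 + 3; at 5: 5^(5 + 1) + 5^5 + 3 = 18753; next = 18752
base 5: 18752 = 5^(5 + 1) + 5^5 + 2; at 6: 6^(6 + 1) + 6^6 + 2 = 326594; next = 326593
base 6: 326593 = 6^(6 + 1) + 6^6 + 1; at 7: 7^(7 + 1) + 7^7 + 1 = 6588345; next = 6588344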